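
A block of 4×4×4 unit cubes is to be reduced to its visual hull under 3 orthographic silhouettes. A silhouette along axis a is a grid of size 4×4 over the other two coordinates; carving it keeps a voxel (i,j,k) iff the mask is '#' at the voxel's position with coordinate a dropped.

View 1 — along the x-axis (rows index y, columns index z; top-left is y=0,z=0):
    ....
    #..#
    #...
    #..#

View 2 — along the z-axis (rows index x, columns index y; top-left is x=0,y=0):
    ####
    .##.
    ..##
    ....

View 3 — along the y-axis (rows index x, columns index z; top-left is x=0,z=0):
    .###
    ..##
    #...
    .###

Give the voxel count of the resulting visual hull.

remaining voxels: 5

before carving: 64 voxels (4×4×4)
after view 1 [x-axis, 5 of 16 cells solid] → remaining = 20
after view 2 [z-axis, 8 of 16 cells solid] → remaining = 11
after view 3 [y-axis, 9 of 16 cells solid] → remaining = 5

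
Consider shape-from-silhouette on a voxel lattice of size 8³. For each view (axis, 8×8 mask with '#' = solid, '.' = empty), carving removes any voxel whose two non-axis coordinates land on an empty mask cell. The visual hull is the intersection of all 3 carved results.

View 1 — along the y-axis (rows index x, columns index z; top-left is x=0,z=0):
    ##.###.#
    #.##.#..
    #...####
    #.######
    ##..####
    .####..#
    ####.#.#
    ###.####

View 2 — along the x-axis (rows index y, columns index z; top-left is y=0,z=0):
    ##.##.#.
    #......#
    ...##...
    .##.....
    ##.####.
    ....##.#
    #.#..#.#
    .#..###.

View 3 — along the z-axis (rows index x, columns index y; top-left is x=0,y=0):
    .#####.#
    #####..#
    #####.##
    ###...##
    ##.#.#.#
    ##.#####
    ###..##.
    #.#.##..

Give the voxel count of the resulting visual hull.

full grid |V| = 512
after view 1 [y-axis, 46 of 64 cells solid] → remaining = 368
after view 2 [x-axis, 28 of 64 cells solid] → remaining = 164
after view 3 [z-axis, 45 of 64 cells solid] → remaining = 110

voxel count = 110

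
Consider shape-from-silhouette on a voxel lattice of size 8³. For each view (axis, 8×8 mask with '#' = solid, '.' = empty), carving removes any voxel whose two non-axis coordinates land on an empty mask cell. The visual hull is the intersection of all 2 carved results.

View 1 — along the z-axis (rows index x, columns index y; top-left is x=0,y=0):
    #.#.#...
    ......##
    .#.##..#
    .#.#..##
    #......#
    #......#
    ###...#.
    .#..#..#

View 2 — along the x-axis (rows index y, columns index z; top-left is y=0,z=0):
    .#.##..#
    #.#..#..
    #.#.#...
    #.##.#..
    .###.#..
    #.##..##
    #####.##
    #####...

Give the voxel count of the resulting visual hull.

start: 8×8×8 = 512 voxels
[1] z-view keeps 24 columns → grid now 192
[2] x-view keeps 35 columns → grid now 105

|visual hull| = 105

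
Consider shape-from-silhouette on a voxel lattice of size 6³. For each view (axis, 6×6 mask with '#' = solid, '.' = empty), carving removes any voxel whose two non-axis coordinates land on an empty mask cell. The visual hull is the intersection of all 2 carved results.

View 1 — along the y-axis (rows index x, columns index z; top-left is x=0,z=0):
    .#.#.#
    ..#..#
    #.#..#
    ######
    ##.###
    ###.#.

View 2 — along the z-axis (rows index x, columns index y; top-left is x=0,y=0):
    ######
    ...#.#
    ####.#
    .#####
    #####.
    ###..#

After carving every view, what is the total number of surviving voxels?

full grid |V| = 216
V1 y: intersect with XZ mask (23 set) -- 138 left
V2 z: intersect with XY mask (27 set) -- 108 left

voxel count = 108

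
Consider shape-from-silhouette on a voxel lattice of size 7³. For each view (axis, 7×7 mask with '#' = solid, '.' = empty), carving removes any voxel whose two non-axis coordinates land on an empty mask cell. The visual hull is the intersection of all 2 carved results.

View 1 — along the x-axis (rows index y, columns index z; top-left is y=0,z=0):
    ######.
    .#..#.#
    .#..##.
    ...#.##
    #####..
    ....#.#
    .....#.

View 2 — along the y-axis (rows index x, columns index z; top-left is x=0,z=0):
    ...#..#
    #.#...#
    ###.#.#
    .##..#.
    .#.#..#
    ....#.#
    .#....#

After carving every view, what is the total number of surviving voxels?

voxel count = 64

before carving: 343 voxels (7×7×7)
step 1: project along x, AND mask (23/49) → |grid| = 161
step 2: project along y, AND mask (20/49) → |grid| = 64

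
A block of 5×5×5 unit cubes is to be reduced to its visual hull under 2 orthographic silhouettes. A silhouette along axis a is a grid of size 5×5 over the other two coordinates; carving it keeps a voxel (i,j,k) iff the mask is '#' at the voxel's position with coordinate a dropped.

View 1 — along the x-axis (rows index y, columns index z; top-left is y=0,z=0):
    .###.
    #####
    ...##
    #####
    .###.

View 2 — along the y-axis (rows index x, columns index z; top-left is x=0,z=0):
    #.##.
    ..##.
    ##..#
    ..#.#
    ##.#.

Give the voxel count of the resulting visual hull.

remaining voxels: 47

before carving: 125 voxels (5×5×5)
after view 1 [x-axis, 18 of 25 cells solid] → remaining = 90
after view 2 [y-axis, 13 of 25 cells solid] → remaining = 47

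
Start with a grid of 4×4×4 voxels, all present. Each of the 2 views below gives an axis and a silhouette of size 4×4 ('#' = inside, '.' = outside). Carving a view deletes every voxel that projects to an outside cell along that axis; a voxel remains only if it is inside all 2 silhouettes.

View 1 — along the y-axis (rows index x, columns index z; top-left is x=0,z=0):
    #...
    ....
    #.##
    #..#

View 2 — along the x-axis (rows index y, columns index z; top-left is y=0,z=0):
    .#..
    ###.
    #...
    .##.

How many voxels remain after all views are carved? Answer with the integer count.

full grid |V| = 64
carve view 1 (along y, XZ-mask fill 6/16): 24 voxels remain
carve view 2 (along x, YZ-mask fill 7/16): 8 voxels remain

|visual hull| = 8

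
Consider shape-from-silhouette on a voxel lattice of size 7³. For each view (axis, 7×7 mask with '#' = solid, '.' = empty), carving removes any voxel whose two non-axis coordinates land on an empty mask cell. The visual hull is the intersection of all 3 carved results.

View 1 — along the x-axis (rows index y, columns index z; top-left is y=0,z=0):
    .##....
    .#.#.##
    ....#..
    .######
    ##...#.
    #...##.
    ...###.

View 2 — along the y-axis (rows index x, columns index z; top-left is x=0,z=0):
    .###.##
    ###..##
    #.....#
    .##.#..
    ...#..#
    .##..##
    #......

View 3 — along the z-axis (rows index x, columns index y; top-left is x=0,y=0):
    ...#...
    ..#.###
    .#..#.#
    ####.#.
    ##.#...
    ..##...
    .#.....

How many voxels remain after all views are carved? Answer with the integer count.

remaining voxels: 29

start: 7×7×7 = 343 voxels
carve view 1 (along x, YZ-mask fill 22/49): 154 voxels remain
carve view 2 (along y, XZ-mask fill 22/49): 65 voxels remain
carve view 3 (along z, XY-mask fill 19/49): 29 voxels remain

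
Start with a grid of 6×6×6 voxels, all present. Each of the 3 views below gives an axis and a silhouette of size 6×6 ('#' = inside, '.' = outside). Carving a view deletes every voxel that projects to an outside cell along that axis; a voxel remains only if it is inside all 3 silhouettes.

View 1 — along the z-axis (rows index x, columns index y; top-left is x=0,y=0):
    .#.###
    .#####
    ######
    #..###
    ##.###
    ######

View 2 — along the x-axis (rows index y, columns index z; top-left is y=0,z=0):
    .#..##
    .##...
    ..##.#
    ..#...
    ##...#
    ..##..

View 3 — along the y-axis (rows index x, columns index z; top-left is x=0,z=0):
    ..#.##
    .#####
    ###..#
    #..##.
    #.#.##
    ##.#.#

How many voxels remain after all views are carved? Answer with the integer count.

before carving: 216 voxels (6×6×6)
V1 z: intersect with XY mask (30 set) -- 180 left
V2 x: intersect with YZ mask (14 set) -- 67 left
V3 y: intersect with XZ mask (23 set) -- 44 left

|visual hull| = 44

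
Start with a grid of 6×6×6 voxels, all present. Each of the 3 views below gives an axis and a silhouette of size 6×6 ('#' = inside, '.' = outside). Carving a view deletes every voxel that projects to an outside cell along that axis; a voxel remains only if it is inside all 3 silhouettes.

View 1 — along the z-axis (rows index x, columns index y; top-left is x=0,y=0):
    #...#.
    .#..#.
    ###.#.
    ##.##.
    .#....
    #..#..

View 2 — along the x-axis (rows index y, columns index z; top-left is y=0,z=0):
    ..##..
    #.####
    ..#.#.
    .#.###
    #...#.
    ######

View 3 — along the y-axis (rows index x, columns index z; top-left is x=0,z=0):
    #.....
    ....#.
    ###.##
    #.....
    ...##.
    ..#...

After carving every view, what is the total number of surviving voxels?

voxel count = 17

before carving: 216 voxels (6×6×6)
V1 z: intersect with XY mask (15 set) -- 90 left
V2 x: intersect with YZ mask (21 set) -- 46 left
V3 y: intersect with XZ mask (11 set) -- 17 left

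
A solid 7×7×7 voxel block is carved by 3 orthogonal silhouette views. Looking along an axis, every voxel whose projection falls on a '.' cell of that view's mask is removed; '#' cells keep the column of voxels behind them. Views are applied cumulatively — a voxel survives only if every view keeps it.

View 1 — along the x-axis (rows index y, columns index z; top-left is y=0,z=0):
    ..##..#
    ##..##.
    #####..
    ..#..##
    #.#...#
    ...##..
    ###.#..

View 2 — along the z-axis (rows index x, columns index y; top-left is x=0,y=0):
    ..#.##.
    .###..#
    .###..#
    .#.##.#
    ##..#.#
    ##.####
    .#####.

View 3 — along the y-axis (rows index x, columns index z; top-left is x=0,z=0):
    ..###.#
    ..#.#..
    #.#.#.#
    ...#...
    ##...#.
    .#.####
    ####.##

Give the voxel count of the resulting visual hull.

remaining voxels: 55

start: 7×7×7 = 343 voxels
[1] x-view keeps 24 columns → grid now 168
[2] z-view keeps 30 columns → grid now 106
[3] y-view keeps 25 columns → grid now 55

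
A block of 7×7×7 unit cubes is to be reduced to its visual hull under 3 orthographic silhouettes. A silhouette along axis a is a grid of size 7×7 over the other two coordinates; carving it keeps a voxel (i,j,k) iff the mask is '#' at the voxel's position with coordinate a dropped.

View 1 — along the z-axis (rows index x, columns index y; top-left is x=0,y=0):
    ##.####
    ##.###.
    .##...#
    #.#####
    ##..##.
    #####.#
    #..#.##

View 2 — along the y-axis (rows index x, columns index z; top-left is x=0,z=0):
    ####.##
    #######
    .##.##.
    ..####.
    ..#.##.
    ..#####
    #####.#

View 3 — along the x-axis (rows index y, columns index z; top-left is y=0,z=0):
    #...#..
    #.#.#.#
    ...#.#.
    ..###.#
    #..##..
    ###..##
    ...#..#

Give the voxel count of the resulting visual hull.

full grid |V| = 343
carve view 1 (along z, XY-mask fill 34/49): 238 voxels remain
carve view 2 (along y, XZ-mask fill 35/49): 173 voxels remain
carve view 3 (along x, YZ-mask fill 22/49): 80 voxels remain

voxel count = 80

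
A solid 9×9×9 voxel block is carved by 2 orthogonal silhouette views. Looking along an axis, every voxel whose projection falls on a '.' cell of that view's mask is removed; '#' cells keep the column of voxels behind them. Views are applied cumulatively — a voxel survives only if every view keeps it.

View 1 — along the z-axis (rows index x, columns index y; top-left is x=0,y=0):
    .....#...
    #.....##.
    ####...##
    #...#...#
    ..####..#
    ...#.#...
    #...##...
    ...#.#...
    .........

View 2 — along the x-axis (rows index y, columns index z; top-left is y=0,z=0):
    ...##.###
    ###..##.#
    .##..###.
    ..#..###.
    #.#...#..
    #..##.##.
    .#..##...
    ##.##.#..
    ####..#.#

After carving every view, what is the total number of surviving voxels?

remaining voxels: 117

full grid |V| = 729
[1] z-view keeps 25 columns → grid now 225
[2] x-view keeps 42 columns → grid now 117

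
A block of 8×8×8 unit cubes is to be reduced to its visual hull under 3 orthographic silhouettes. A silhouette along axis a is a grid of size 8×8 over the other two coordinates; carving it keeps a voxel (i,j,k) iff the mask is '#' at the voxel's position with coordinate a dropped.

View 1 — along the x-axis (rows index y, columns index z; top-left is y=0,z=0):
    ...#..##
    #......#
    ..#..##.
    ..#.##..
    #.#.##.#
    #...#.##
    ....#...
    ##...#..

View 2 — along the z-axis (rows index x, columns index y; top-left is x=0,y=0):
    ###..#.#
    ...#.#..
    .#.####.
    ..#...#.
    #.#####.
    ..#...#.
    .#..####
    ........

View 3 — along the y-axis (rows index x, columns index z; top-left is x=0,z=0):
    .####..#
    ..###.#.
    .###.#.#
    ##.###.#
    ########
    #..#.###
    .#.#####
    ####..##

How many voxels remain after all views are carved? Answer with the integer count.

voxel count = 51

start: 8×8×8 = 512 voxels
carve view 1 (along x, YZ-mask fill 24/64): 192 voxels remain
carve view 2 (along z, XY-mask fill 27/64): 79 voxels remain
carve view 3 (along y, XZ-mask fill 45/64): 51 voxels remain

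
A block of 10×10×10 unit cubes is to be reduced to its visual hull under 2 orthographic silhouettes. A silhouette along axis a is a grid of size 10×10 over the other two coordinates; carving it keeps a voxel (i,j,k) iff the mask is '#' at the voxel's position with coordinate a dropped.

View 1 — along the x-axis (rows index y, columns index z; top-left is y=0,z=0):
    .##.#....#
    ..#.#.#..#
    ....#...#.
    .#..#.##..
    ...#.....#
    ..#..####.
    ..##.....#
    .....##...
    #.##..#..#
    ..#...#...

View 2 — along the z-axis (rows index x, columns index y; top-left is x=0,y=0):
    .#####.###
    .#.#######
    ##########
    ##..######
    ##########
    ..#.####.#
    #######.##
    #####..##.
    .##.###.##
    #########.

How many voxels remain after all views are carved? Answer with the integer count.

start: 10×10×10 = 1000 voxels
step 1: project along x, AND mask (33/100) → |grid| = 330
step 2: project along z, AND mask (82/100) → |grid| = 270

remaining voxels: 270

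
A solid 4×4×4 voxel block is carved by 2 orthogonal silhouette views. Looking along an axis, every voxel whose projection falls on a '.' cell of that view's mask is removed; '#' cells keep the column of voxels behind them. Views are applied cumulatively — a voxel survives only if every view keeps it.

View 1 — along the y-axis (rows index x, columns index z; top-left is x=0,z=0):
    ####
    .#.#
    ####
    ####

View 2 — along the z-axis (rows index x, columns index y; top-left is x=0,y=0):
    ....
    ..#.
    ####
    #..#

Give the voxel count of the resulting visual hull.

initial block: 4^3 = 64
V1 y: intersect with XZ mask (14 set) -- 56 left
V2 z: intersect with XY mask (7 set) -- 26 left

26 voxels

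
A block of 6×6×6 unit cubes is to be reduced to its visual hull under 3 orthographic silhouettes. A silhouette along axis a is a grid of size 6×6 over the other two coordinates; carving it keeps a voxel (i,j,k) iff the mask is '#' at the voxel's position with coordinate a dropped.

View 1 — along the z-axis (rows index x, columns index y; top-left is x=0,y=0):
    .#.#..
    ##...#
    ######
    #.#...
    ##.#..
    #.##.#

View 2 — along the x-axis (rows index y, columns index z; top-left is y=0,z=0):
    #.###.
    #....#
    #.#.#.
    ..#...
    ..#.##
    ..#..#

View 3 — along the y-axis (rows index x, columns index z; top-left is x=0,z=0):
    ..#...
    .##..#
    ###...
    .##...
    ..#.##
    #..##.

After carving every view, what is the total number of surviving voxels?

before carving: 216 voxels (6×6×6)
after view 1 [z-axis, 20 of 36 cells solid] → remaining = 120
after view 2 [x-axis, 15 of 36 cells solid] → remaining = 50
after view 3 [y-axis, 15 of 36 cells solid] → remaining = 24

voxel count = 24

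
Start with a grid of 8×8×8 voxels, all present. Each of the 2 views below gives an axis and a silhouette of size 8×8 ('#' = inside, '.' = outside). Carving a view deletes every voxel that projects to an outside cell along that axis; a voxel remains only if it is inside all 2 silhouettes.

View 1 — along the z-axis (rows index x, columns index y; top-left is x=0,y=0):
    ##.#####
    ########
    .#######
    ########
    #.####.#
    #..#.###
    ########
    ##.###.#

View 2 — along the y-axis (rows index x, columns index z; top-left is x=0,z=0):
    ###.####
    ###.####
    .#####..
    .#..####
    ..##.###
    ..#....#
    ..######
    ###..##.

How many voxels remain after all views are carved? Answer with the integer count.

|visual hull| = 298

full grid |V| = 512
  1. axis=2 (XY plane), |mask|=55  ⇒  voxels=440
  2. axis=1 (XZ plane), |mask|=42  ⇒  voxels=298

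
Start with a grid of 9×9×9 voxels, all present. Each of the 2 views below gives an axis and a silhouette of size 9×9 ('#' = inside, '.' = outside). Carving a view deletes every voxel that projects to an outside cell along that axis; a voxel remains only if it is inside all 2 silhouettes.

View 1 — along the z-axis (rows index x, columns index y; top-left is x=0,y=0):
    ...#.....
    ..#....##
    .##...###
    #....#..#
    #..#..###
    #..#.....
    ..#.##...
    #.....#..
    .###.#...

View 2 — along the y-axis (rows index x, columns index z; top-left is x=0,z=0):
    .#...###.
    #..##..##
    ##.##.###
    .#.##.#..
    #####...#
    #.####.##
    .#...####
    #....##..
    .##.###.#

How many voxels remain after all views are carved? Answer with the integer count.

full grid |V| = 729
carve view 1 (along z, XY-mask fill 28/81): 252 voxels remain
carve view 2 (along y, XZ-mask fill 47/81): 155 voxels remain

155 voxels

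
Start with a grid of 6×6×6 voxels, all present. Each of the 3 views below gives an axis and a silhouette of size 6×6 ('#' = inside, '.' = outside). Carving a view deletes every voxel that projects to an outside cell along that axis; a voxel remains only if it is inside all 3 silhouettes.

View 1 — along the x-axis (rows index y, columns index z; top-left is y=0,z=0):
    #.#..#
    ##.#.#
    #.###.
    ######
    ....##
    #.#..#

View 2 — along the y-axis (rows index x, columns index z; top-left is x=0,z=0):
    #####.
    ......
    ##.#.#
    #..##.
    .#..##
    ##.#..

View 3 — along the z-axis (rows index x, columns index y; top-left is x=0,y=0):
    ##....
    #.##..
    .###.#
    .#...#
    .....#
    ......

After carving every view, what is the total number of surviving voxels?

|visual hull| = 21

full grid |V| = 216
after view 1 [x-axis, 22 of 36 cells solid] → remaining = 132
after view 2 [y-axis, 18 of 36 cells solid] → remaining = 63
after view 3 [z-axis, 12 of 36 cells solid] → remaining = 21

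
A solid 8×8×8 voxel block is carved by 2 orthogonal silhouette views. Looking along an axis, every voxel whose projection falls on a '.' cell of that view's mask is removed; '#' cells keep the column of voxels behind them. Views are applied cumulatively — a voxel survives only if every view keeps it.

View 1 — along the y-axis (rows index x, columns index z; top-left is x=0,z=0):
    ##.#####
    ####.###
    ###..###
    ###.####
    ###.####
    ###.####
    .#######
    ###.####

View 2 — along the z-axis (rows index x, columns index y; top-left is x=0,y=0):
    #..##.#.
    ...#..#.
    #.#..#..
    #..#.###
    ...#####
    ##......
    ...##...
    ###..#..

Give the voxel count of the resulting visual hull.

voxel count = 186

initial block: 8^3 = 512
carve view 1 (along y, XZ-mask fill 55/64): 440 voxels remain
carve view 2 (along z, XY-mask fill 27/64): 186 voxels remain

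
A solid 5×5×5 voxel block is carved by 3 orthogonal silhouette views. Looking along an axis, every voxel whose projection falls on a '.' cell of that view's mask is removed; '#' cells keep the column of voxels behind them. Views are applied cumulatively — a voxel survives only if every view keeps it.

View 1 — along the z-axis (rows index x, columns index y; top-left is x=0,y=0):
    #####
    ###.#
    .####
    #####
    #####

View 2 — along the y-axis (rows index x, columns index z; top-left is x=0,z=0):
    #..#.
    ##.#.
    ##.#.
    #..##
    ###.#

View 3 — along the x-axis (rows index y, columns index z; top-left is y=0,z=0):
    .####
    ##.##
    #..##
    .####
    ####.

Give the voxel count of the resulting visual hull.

start: 5×5×5 = 125 voxels
V1 z: intersect with XY mask (23 set) -- 115 left
V2 y: intersect with XZ mask (15 set) -- 69 left
V3 x: intersect with YZ mask (19 set) -- 54 left

remaining voxels: 54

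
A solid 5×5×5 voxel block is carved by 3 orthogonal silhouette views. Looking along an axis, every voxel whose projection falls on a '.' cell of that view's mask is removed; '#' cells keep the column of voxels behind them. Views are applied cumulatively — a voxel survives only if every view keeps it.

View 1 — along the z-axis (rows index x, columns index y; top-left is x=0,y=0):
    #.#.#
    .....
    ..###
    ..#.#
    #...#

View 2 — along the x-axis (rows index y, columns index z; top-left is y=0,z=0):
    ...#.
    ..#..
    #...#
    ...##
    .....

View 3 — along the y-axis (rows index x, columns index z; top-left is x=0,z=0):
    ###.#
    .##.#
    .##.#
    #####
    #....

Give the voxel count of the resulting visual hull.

remaining voxels: 6

full grid |V| = 125
V1 z: intersect with XY mask (10 set) -- 50 left
V2 x: intersect with YZ mask (6 set) -- 10 left
V3 y: intersect with XZ mask (16 set) -- 6 left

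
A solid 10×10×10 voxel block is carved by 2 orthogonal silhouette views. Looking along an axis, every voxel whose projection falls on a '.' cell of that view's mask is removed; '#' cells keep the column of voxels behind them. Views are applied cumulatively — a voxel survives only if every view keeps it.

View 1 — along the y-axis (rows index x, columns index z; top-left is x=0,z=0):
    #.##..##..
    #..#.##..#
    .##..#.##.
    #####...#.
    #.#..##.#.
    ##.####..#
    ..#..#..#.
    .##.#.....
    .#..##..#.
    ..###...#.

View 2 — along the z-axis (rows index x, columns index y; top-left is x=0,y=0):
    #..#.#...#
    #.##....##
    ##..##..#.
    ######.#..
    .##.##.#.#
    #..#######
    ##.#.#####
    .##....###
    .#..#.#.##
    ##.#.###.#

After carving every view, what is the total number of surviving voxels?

voxel count = 285

full grid |V| = 1000
step 1: project along y, AND mask (47/100) → |grid| = 470
step 2: project along z, AND mask (60/100) → |grid| = 285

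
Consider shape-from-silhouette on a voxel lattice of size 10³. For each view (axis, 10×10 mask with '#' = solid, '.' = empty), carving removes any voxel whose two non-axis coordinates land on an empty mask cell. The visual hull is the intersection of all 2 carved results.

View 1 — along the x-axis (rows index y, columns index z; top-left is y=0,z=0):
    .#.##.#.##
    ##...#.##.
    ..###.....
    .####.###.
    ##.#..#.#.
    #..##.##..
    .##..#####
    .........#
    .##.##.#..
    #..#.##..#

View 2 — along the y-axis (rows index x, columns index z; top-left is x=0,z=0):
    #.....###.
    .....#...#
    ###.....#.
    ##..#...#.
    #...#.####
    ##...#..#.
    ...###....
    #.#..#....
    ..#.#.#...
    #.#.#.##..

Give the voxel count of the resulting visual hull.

before carving: 1000 voxels (10×10×10)
[1] x-view keeps 49 columns → grid now 490
[2] y-view keeps 38 columns → grid now 181

181 voxels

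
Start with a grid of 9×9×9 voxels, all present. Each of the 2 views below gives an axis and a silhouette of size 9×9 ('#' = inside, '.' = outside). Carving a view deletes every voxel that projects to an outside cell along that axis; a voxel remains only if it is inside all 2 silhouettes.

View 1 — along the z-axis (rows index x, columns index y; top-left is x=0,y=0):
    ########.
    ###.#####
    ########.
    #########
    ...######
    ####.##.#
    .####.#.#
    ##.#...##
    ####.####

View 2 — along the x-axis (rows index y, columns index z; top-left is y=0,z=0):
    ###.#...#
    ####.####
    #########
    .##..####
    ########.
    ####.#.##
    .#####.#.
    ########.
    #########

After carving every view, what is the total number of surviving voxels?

remaining voxels: 474

start: 9×9×9 = 729 voxels
carve view 1 (along z, XY-mask fill 65/81): 585 voxels remain
carve view 2 (along x, YZ-mask fill 66/81): 474 voxels remain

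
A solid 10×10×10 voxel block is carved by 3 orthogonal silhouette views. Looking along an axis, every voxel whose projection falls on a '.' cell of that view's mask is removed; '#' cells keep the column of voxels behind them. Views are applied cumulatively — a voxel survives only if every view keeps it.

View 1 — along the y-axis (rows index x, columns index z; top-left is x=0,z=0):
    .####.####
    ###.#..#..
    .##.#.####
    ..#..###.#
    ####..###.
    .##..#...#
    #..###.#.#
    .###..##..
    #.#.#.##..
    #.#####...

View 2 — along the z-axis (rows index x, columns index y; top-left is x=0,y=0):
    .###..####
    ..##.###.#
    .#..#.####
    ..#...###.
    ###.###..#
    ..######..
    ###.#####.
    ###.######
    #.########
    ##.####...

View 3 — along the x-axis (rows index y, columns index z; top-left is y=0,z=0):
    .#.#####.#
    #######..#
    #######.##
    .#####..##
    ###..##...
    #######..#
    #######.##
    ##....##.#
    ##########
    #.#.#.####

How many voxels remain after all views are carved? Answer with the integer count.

full grid |V| = 1000
  1. axis=1 (XZ plane), |mask|=58  ⇒  voxels=580
  2. axis=2 (XY plane), |mask|=68  ⇒  voxels=395
  3. axis=0 (YZ plane), |mask|=75  ⇒  voxels=302

302 voxels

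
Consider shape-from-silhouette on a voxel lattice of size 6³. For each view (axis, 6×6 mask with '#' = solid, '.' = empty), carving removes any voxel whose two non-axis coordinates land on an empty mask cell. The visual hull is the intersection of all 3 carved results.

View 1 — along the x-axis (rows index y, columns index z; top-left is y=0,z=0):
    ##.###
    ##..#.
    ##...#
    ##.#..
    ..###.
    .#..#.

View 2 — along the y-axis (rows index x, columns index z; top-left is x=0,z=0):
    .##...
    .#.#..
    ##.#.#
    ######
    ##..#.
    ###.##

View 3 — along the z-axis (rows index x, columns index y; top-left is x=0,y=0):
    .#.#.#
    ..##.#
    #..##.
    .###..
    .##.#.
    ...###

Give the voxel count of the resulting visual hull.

start: 6×6×6 = 216 voxels
after view 1 [x-axis, 19 of 36 cells solid] → remaining = 114
after view 2 [y-axis, 22 of 36 cells solid] → remaining = 76
after view 3 [z-axis, 18 of 36 cells solid] → remaining = 36

|visual hull| = 36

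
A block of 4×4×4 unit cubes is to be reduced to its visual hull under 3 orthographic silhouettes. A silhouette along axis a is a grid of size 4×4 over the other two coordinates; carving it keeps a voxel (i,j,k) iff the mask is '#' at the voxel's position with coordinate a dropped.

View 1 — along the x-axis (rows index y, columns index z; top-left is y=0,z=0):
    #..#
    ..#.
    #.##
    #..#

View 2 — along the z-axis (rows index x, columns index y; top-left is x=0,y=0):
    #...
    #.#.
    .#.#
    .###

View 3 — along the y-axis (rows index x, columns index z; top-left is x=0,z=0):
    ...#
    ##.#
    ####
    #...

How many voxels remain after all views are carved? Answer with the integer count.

before carving: 64 voxels (4×4×4)
  1. axis=0 (YZ plane), |mask|=8  ⇒  voxels=32
  2. axis=2 (XY plane), |mask|=8  ⇒  voxels=16
  3. axis=1 (XZ plane), |mask|=9  ⇒  voxels=10

|visual hull| = 10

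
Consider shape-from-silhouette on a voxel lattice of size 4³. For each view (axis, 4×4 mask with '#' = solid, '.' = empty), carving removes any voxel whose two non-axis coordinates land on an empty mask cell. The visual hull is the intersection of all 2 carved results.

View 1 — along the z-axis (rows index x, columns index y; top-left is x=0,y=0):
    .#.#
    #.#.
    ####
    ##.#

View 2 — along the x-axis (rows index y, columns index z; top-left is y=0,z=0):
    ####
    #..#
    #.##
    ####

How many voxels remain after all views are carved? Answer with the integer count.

voxel count = 36

start: 4×4×4 = 64 voxels
after view 1 [z-axis, 11 of 16 cells solid] → remaining = 44
after view 2 [x-axis, 13 of 16 cells solid] → remaining = 36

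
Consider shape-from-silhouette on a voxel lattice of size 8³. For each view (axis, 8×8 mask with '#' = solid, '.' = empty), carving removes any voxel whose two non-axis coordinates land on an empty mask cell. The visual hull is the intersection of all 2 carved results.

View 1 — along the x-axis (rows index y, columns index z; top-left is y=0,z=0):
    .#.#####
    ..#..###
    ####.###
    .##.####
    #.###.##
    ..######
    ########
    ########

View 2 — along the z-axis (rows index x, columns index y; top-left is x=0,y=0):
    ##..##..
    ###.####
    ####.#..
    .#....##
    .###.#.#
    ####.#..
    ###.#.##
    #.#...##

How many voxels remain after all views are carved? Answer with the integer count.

initial block: 8^3 = 512
[1] x-view keeps 51 columns → grid now 408
[2] z-view keeps 39 columns → grid now 244

244 voxels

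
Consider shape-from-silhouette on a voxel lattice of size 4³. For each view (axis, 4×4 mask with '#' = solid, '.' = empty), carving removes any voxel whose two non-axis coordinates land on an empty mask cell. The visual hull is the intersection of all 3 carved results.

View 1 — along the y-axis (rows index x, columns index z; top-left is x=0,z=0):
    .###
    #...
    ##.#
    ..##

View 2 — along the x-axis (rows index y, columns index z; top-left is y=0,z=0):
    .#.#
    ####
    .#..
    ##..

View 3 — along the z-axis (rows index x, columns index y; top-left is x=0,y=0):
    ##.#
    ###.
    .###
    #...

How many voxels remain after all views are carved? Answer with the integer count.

remaining voxels: 14

full grid |V| = 64
V1 y: intersect with XZ mask (9 set) -- 36 left
V2 x: intersect with YZ mask (9 set) -- 20 left
V3 z: intersect with XY mask (10 set) -- 14 left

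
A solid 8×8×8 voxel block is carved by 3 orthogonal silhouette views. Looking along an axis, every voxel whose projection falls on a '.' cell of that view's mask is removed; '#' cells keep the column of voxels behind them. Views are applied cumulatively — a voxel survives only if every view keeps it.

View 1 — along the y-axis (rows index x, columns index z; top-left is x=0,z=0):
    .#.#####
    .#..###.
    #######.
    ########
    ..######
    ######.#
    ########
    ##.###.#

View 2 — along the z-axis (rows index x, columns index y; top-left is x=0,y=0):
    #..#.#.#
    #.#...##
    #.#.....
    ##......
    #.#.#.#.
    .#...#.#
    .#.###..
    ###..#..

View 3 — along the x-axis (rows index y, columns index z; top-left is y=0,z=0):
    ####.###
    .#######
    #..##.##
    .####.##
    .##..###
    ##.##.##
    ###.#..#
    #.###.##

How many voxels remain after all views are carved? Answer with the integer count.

before carving: 512 voxels (8×8×8)
[1] y-view keeps 52 columns → grid now 416
[2] z-view keeps 27 columns → grid now 171
[3] x-view keeps 47 columns → grid now 127

voxel count = 127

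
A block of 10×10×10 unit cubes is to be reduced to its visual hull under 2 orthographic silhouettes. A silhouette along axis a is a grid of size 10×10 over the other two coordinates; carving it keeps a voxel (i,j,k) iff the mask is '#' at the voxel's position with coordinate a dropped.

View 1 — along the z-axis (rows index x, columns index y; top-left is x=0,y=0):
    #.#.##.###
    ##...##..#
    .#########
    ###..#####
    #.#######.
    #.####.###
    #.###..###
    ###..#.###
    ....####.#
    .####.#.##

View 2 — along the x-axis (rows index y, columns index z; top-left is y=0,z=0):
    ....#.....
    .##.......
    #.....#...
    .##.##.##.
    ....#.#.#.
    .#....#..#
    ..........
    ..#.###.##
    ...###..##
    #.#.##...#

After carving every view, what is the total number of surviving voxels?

remaining voxels: 241

initial block: 10^3 = 1000
after view 1 [z-axis, 71 of 100 cells solid] → remaining = 710
after view 2 [x-axis, 33 of 100 cells solid] → remaining = 241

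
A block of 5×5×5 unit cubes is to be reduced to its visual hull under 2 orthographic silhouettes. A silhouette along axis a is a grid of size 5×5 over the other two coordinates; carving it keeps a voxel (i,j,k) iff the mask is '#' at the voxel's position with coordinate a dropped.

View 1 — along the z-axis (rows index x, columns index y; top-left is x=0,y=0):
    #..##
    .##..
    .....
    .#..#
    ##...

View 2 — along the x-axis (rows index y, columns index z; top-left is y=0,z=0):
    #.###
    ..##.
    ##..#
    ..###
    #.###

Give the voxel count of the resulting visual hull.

full grid |V| = 125
  1. axis=2 (XY plane), |mask|=9  ⇒  voxels=45
  2. axis=0 (YZ plane), |mask|=16  ⇒  voxels=28

remaining voxels: 28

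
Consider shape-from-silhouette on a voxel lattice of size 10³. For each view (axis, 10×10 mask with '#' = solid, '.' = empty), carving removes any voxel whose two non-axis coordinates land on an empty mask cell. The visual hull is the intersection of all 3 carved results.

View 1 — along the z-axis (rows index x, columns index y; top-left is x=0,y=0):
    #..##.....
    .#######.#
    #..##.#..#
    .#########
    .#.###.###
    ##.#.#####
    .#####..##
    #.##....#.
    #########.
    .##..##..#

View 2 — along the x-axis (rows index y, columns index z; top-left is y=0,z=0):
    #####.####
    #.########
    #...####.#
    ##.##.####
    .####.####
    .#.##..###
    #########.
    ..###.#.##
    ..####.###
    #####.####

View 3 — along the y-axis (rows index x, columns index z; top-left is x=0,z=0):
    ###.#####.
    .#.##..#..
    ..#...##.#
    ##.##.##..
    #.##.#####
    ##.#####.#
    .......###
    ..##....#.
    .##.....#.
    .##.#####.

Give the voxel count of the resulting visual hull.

voxel count = 271

start: 10×10×10 = 1000 voxels
V1 z: intersect with XY mask (65 set) -- 650 left
V2 x: intersect with YZ mask (77 set) -- 503 left
V3 y: intersect with XZ mask (54 set) -- 271 left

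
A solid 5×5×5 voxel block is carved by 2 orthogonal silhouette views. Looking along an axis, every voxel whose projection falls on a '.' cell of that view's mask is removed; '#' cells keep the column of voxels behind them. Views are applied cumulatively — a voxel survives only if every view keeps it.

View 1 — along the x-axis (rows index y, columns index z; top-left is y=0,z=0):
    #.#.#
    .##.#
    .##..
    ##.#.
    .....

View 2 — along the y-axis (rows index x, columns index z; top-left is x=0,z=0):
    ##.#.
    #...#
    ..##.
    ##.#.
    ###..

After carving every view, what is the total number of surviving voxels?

full grid |V| = 125
carve view 1 (along x, YZ-mask fill 11/25): 55 voxels remain
carve view 2 (along y, XZ-mask fill 13/25): 28 voxels remain

|visual hull| = 28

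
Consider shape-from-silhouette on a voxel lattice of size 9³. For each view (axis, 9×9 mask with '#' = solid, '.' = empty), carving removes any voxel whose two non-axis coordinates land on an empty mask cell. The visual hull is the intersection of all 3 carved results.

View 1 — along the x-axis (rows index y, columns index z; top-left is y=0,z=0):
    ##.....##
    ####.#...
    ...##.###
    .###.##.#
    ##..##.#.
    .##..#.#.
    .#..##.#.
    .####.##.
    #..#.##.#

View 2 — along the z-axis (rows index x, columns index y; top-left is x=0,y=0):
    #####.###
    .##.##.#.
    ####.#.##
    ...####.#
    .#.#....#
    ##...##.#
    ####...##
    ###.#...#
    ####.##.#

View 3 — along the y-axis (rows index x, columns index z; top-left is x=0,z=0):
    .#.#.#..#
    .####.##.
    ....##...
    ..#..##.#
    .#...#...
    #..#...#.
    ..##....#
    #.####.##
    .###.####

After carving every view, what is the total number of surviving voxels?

before carving: 729 voxels (9×9×9)
V1 x: intersect with YZ mask (44 set) -- 396 left
V2 z: intersect with XY mask (51 set) -- 250 left
V3 y: intersect with XZ mask (38 set) -- 128 left

128 voxels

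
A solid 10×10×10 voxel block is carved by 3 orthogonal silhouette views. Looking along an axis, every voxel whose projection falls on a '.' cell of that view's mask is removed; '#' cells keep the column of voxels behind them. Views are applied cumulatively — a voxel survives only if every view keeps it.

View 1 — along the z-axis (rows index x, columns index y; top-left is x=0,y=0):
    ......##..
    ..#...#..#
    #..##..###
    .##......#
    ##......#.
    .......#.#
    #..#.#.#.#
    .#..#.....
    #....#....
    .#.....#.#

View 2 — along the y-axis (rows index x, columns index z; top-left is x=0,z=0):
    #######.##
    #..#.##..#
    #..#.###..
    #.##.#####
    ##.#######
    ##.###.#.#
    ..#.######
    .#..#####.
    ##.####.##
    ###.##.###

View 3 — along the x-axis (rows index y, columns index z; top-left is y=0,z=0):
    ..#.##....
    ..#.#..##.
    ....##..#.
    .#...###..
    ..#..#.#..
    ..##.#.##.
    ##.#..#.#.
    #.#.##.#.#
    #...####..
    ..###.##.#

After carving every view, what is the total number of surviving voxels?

voxel count = 106

before carving: 1000 voxels (10×10×10)
step 1: project along z, AND mask (31/100) → |grid| = 310
step 2: project along y, AND mask (72/100) → |grid| = 215
step 3: project along x, AND mask (44/100) → |grid| = 106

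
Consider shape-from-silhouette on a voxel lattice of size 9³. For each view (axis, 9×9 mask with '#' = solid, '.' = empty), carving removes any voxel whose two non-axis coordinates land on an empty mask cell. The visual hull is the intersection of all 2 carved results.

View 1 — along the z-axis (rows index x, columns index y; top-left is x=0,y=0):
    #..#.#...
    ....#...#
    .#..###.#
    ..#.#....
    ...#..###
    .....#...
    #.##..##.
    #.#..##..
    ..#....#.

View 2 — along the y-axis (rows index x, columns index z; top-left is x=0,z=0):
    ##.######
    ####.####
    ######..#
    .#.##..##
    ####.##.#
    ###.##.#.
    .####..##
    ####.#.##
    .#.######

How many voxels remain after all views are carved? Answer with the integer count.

voxel count = 191

start: 9×9×9 = 729 voxels
after view 1 [z-axis, 28 of 81 cells solid] → remaining = 252
after view 2 [y-axis, 61 of 81 cells solid] → remaining = 191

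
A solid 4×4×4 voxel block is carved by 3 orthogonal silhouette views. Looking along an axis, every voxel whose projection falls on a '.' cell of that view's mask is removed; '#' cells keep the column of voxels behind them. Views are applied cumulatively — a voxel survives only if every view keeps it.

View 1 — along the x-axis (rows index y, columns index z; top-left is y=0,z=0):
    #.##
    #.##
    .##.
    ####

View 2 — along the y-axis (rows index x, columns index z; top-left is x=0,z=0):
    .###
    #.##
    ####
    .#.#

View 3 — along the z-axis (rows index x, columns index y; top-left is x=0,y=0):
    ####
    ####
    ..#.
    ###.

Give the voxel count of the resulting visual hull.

start: 4×4×4 = 64 voxels
V1 x: intersect with YZ mask (12 set) -- 48 left
V2 y: intersect with XZ mask (12 set) -- 36 left
V3 z: intersect with XY mask (12 set) -- 24 left

voxel count = 24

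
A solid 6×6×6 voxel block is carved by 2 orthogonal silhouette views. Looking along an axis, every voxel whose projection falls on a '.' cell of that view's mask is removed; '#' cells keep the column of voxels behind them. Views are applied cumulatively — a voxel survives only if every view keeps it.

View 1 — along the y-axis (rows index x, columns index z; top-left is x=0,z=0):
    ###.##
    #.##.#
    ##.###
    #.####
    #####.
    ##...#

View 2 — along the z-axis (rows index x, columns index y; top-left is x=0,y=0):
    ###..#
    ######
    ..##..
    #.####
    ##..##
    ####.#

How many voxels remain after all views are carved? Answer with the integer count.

full grid |V| = 216
  1. axis=1 (XZ plane), |mask|=27  ⇒  voxels=162
  2. axis=2 (XY plane), |mask|=26  ⇒  voxels=114

remaining voxels: 114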